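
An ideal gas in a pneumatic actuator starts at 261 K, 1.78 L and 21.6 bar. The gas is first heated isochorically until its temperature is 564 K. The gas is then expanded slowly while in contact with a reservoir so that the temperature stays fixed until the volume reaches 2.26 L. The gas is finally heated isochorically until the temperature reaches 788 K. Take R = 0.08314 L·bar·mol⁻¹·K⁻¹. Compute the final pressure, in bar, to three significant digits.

P₄ ≈ 51.4 bar

V constant ⇒ P ∝ T: V₂ = V₁; P₂ = P₁·(T₂/T₁) = 46.68 bar.
Isothermal, so P V is constant: T₃ = T₂; P₃ = P₂·(V₂/V₃) = 36.76 bar.
Isochoric, so P/T is constant: V₄ = V₃; P₄ = P₃·(T₄/T₃) = 51.36 bar.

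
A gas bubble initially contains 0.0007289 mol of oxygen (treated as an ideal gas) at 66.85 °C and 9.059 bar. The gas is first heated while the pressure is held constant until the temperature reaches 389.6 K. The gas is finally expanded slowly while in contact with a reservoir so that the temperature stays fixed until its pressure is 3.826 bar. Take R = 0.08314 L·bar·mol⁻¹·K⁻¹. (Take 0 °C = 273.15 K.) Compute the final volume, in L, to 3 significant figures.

Convert: T₁ = 340.0 K.
From PV = nRT: V₁ = nRT₁/P₁ = 0.002274 L.
Isobaric, so V/T is constant: P₂ = P₁; V₂ = V₁·(T₂/T₁) = 0.002606 L.
T constant ⇒ Boyle's law P V = const: T₃ = T₂; V₃ = V₂·(P₂/P₃) = 0.006171 L.

V₃ ≈ 0.00617 L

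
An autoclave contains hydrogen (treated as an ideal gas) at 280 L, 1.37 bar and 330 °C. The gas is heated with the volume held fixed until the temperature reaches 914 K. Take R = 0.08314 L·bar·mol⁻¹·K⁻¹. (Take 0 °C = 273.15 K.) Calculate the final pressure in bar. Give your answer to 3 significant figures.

P₂ ≈ 2.08 bar

Convert: T₁ = 603.1 K.
V constant ⇒ P ∝ T: V₂ = V₁; P₂ = P₁·(T₂/T₁) = 2.076 bar.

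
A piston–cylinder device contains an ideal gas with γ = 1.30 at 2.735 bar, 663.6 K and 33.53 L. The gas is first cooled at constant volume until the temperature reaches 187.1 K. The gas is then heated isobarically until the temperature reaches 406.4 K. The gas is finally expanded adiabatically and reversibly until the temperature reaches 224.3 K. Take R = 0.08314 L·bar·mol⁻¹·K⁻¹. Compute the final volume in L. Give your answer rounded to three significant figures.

V₄ ≈ 528 L

V constant ⇒ P ∝ T: V₂ = V₁; P₂ = P₁·(T₂/T₁) = 0.7711 bar.
P constant ⇒ V ∝ T: P₃ = P₂; V₃ = V₂·(T₃/T₂) = 72.83 L.
Adiabatic (γ = 1.30), T V^(γ−1) and P V^γ constant: P₄ = P₃·(T₄/T₃)^(γ/(γ−1)) = 0.05869 bar; V₄ = V₃·(T₃/T₄)^(1/(γ−1)) = 528.1 L.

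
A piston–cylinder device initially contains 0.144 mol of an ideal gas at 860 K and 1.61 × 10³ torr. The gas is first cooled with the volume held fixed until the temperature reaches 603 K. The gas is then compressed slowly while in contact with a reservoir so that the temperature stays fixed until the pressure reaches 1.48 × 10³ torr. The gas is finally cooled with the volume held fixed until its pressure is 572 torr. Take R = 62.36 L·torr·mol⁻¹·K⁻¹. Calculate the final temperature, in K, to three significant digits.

From PV = nRT: V₁ = nRT₁/P₁ = 4.797 L.
V constant ⇒ P ∝ T: V₂ = V₁; P₂ = P₁·(T₂/T₁) = 1129 torr.
Isothermal, so P V is constant: T₃ = T₂; V₃ = V₂·(P₂/P₃) = 3.659 L.
V constant ⇒ P ∝ T: V₄ = V₃; T₄ = T₃·(P₄/P₃) = 233.1 K.

T₄ ≈ 233 K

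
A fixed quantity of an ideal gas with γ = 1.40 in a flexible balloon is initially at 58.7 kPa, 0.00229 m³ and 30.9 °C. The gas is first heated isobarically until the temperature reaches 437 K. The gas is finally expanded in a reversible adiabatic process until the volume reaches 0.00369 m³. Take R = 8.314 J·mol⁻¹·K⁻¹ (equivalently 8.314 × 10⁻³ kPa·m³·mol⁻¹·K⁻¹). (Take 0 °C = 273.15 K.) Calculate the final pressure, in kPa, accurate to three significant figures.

Convert: T₁ = 304.0 K.
Isobaric, so V/T is constant: P₂ = P₁; V₂ = V₁·(T₂/T₁) = 0.003291 m³.
Reversible adiabatic, γ = 1.40: T₃ = T₂·(V₂/V₃)^(γ−1) = 417.5 K; P₃ = P₂·(V₂/V₃)^γ = 50.02 kPa.

P₃ ≈ 50.0 kPa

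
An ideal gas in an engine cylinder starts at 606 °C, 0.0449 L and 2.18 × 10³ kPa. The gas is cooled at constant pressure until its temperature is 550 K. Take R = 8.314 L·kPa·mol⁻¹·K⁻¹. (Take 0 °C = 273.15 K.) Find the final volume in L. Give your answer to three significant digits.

V₂ ≈ 0.0281 L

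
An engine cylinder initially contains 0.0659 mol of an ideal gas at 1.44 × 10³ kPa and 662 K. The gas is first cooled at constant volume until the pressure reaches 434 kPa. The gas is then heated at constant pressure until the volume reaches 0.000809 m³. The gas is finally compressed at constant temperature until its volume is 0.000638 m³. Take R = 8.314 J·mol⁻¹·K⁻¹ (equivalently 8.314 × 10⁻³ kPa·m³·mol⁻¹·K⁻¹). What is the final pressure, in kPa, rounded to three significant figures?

P₄ ≈ 550 kPa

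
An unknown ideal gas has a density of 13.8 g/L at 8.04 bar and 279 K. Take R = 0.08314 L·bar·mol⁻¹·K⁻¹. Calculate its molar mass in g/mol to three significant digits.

ρ = PM/(RT) ⇒ M = ρRT/P = (13.8 × 0.08314 × 279.0) / 8.04

M ≈ 39.8 g/mol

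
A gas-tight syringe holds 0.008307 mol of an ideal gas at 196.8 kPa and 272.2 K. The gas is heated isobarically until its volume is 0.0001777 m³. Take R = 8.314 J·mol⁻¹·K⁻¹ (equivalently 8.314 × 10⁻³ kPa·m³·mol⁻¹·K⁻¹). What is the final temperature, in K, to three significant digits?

From PV = nRT: V₁ = nRT₁/P₁ = 9.553e-05 m³.
P constant ⇒ V ∝ T: P₂ = P₁; T₂ = T₁·(V₂/V₁) = 506.4 K.

T₂ ≈ 506 K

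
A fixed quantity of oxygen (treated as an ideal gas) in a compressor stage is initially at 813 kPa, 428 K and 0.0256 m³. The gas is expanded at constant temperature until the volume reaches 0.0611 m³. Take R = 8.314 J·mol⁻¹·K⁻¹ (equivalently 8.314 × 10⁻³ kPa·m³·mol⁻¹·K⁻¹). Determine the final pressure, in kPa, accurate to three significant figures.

P₂ ≈ 341 kPa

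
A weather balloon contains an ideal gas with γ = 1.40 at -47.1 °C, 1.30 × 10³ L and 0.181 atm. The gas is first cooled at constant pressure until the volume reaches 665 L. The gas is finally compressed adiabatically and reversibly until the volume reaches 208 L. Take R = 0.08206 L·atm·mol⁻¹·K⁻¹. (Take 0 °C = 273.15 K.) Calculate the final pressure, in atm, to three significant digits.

P₃ ≈ 0.921 atm

Convert: T₁ = 226.0 K.
Isobaric, so V/T is constant: P₂ = P₁; T₂ = T₁·(V₂/V₁) = 115.6 K.
Reversible adiabatic, γ = 1.40: T₃ = T₂·(V₂/V₃)^(γ−1) = 184.1 K; P₃ = P₂·(V₂/V₃)^γ = 0.9212 atm.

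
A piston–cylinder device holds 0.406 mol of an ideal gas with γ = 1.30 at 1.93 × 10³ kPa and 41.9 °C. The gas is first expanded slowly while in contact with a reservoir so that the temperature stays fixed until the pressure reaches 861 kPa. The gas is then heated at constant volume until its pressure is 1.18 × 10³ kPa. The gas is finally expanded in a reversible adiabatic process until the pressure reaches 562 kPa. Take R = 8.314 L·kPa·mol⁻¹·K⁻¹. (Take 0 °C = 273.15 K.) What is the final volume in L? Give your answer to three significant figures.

V₄ ≈ 2.19 L

Convert: T₁ = 315.0 K.
From PV = nRT: V₁ = nRT₁/P₁ = 0.5510 L.
Isothermal, so P V is constant: T₂ = T₁; V₂ = V₁·(P₁/P₂) = 1.235 L.
V constant ⇒ P ∝ T: V₃ = V₂; T₃ = T₂·(P₃/P₂) = 431.8 K.
Adiabatic (γ = 1.30), T V^(γ−1) and P V^γ constant: T₄ = T₃·(P₄/P₃)^((γ−1)/γ) = 363.8 K; V₄ = V₃·(P₃/P₄)^(1/γ) = 2.185 L.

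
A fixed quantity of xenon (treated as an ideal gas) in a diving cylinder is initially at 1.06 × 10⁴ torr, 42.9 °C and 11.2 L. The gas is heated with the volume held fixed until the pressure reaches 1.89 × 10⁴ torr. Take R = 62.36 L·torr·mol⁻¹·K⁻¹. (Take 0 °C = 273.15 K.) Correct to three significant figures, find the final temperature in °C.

Convert: T₁ = 316.0 K.
Isochoric, so P/T is constant: V₂ = V₁; T₂ = T₁·(P₂/P₁) = 563.5 K.

T₂ ≈ 290 °C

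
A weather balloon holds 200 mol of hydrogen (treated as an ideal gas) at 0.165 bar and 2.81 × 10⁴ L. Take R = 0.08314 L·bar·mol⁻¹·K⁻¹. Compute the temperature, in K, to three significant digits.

T ≈ 279 K

PV = nRT ⇒ T = PV/(nR) = (0.165 × 2.81e+04) / (200 × 0.08314)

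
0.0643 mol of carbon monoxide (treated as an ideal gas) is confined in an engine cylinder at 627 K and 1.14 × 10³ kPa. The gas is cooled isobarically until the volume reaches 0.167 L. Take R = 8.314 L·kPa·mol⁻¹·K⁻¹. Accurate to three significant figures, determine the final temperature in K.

From PV = nRT: V₁ = nRT₁/P₁ = 0.2940 L.
P constant ⇒ V ∝ T: P₂ = P₁; T₂ = T₁·(V₂/V₁) = 356.1 K.

T₂ ≈ 356 K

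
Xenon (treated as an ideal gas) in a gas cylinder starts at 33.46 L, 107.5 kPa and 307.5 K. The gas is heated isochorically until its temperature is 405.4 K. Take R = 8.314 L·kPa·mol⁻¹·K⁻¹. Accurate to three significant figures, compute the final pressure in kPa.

Isochoric, so P/T is constant: V₂ = V₁; P₂ = P₁·(T₂/T₁) = 141.7 kPa.

P₂ ≈ 142 kPa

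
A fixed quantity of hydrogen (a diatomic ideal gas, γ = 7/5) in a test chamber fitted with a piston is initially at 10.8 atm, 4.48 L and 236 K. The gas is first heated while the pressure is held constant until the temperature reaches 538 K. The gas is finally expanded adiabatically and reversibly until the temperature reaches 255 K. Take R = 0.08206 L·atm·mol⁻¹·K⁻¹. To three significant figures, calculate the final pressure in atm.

P₃ ≈ 0.792 atm

P constant ⇒ V ∝ T: P₂ = P₁; V₂ = V₁·(T₂/T₁) = 10.21 L.
Adiabatic (γ = 7/5), T V^(γ−1) and P V^γ constant: P₃ = P₂·(T₃/T₂)^(γ/(γ−1)) = 0.7917 atm; V₃ = V₂·(T₂/T₃)^(1/(γ−1)) = 66.03 L.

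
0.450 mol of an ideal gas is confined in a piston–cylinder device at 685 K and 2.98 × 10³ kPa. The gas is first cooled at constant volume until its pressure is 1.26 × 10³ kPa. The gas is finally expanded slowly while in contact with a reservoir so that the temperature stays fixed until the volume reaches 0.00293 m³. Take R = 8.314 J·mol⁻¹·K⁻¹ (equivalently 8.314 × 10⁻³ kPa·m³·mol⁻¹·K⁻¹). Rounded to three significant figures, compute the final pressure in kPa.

From PV = nRT: V₁ = nRT₁/P₁ = 0.0008600 m³.
Isochoric, so P/T is constant: V₂ = V₁; T₂ = T₁·(P₂/P₁) = 289.6 K.
T constant ⇒ Boyle's law P V = const: T₃ = T₂; P₃ = P₂·(V₂/V₃) = 369.8 kPa.

P₃ ≈ 370 kPa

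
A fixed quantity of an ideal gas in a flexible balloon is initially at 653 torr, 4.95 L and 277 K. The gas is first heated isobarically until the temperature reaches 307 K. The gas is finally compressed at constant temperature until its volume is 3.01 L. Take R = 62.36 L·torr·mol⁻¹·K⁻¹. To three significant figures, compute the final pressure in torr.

P₃ ≈ 1.19e+03 torr

Isobaric, so V/T is constant: P₂ = P₁; V₂ = V₁·(T₂/T₁) = 5.486 L.
T constant ⇒ Boyle's law P V = const: T₃ = T₂; P₃ = P₂·(V₂/V₃) = 1190 torr.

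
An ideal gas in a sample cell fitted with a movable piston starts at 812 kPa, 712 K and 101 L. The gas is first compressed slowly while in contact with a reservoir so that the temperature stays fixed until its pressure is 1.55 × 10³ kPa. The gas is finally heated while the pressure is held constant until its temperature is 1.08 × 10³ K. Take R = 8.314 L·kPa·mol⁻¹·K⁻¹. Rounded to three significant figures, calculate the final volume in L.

V₃ ≈ 80.3 L

Isothermal, so P V is constant: T₂ = T₁; V₂ = V₁·(P₁/P₂) = 52.91 L.
Isobaric, so V/T is constant: P₃ = P₂; V₃ = V₂·(T₃/T₂) = 80.26 L.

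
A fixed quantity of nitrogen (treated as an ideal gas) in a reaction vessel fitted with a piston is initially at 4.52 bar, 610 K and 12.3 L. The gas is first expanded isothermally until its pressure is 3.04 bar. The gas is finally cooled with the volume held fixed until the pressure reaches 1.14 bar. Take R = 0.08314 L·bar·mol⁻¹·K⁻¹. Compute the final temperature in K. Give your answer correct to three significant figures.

T₃ ≈ 229 K

Isothermal, so P V is constant: T₂ = T₁; V₂ = V₁·(P₁/P₂) = 18.29 L.
Isochoric, so P/T is constant: V₃ = V₂; T₃ = T₂·(P₃/P₂) = 228.7 K.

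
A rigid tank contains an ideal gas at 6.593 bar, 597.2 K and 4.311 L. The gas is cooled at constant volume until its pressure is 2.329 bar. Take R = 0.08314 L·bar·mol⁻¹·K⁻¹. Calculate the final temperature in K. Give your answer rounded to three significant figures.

Isochoric, so P/T is constant: V₂ = V₁; T₂ = T₁·(P₂/P₁) = 211.0 K.

T₂ ≈ 211 K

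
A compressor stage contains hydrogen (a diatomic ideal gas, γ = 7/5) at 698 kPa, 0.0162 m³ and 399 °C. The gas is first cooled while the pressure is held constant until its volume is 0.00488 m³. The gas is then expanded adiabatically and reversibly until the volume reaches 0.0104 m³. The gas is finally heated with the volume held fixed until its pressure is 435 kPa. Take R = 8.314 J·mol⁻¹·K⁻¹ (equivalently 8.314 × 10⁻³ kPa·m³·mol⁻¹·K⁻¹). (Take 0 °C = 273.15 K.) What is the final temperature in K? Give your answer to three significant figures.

T₄ ≈ 269 K

Convert: T₁ = 672.1 K.
P constant ⇒ V ∝ T: P₂ = P₁; T₂ = T₁·(V₂/V₁) = 202.5 K.
Adiabatic (γ = 7/5), T V^(γ−1) and P V^γ constant: T₃ = T₂·(V₂/V₃)^(γ−1) = 149.6 K; P₃ = P₂·(V₂/V₃)^γ = 242.0 kPa.
V constant ⇒ P ∝ T: V₄ = V₃; T₄ = T₃·(P₄/P₃) = 268.9 K.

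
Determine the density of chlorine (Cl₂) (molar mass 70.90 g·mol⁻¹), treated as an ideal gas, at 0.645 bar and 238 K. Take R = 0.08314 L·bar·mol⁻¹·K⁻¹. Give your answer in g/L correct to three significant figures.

ρ = PM/(RT) = (0.645 × 70.90) / (0.08314 × 238.0)

ρ ≈ 2.31 g/L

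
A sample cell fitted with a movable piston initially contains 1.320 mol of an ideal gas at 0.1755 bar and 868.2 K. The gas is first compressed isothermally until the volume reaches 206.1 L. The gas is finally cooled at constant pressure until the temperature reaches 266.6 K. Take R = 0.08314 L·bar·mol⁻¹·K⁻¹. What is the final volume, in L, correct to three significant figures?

V₃ ≈ 63.3 L

From PV = nRT: V₁ = nRT₁/P₁ = 542.9 L.
Isothermal, so P V is constant: T₂ = T₁; P₂ = P₁·(V₁/V₂) = 0.4623 bar.
Isobaric, so V/T is constant: P₃ = P₂; V₃ = V₂·(T₃/T₂) = 63.29 L.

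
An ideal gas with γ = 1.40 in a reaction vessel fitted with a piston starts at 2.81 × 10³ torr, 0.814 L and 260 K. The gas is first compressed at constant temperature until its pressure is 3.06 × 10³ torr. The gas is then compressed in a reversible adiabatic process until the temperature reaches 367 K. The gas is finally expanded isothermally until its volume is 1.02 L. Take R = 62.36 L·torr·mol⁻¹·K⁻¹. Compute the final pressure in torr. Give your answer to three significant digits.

P₄ ≈ 3.17e+03 torr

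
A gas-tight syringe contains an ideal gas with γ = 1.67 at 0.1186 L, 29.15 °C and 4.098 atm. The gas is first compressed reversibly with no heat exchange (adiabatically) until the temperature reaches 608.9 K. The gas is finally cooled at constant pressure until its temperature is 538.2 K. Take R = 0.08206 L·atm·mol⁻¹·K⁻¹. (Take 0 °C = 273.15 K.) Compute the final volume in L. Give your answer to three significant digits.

V₃ ≈ 0.0369 L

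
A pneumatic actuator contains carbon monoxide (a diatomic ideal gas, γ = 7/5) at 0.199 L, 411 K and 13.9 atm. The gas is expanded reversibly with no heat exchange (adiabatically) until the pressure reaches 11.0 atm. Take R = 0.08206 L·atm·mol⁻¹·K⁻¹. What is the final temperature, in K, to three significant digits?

T₂ ≈ 384 K

Reversible adiabatic, γ = 7/5: T₂ = T₁·(P₂/P₁)^((γ−1)/γ) = 384.4 K; V₂ = V₁·(P₁/P₂)^(1/γ) = 0.2352 L.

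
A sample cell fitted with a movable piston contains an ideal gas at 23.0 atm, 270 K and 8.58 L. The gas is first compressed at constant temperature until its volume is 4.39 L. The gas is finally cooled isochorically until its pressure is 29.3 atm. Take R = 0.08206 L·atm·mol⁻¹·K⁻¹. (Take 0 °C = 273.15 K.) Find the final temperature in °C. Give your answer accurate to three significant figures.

T₃ ≈ -97.2 °C

T constant ⇒ Boyle's law P V = const: T₂ = T₁; P₂ = P₁·(V₁/V₂) = 44.95 atm.
Isochoric, so P/T is constant: V₃ = V₂; T₃ = T₂·(P₃/P₂) = 176.0 K.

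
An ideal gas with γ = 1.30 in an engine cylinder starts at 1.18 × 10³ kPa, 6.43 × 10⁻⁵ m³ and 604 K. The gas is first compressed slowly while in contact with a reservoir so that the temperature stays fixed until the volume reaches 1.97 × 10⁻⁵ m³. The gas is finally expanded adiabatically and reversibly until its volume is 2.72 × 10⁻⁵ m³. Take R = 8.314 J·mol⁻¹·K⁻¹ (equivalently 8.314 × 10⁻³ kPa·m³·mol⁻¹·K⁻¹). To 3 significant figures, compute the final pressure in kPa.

P₃ ≈ 2.53e+03 kPa

T constant ⇒ Boyle's law P V = const: T₂ = T₁; P₂ = P₁·(V₁/V₂) = 3851 kPa.
Adiabatic (γ = 1.30), T V^(γ−1) and P V^γ constant: T₃ = T₂·(V₂/V₃)^(γ−1) = 548.3 K; P₃ = P₂·(V₂/V₃)^γ = 2532 kPa.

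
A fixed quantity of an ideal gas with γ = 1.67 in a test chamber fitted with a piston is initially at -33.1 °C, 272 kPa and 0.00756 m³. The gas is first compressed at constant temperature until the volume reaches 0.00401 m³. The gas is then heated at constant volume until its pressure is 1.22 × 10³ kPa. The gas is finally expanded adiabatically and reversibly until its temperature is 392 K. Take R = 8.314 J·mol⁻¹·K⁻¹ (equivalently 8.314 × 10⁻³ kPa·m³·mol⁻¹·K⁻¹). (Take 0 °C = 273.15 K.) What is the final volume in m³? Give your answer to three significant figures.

V₄ ≈ 0.00703 m³

Convert: T₁ = 240.0 K.
Isothermal, so P V is constant: T₂ = T₁; P₂ = P₁·(V₁/V₂) = 512.8 kPa.
Isochoric, so P/T is constant: V₃ = V₂; T₃ = T₂·(P₃/P₂) = 571.1 K.
Reversible adiabatic, γ = 1.67: P₄ = P₃·(T₄/T₃)^(γ/(γ−1)) = 477.5 kPa; V₄ = V₃·(T₃/T₄)^(1/(γ−1)) = 0.007032 m³.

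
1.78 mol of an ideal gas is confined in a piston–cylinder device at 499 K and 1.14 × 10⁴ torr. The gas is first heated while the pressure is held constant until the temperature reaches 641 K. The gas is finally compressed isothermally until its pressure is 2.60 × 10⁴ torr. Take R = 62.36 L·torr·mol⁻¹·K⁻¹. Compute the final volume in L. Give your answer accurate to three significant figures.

V₃ ≈ 2.74 L

From PV = nRT: V₁ = nRT₁/P₁ = 4.859 L.
Isobaric, so V/T is constant: P₂ = P₁; V₂ = V₁·(T₂/T₁) = 6.241 L.
Isothermal, so P V is constant: T₃ = T₂; V₃ = V₂·(P₂/P₃) = 2.737 L.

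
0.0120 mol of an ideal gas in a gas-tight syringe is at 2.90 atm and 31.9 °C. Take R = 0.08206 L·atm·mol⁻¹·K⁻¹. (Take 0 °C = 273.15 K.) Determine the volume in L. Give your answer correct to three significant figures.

Convert: T = 305.05 K.
PV = nRT ⇒ V = nRT/P = (0.0120 × 0.08206 × 305.05) / 2.90

V ≈ 0.104 L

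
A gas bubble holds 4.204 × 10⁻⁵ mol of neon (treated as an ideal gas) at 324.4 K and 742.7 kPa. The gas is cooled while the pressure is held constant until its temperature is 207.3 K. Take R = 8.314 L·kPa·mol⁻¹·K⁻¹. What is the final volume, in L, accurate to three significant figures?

V₂ ≈ 9.76e-05 L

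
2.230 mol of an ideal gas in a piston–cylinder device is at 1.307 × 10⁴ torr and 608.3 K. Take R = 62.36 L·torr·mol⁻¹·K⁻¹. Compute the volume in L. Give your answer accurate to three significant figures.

PV = nRT ⇒ V = nRT/P = (2.230 × 62.36 × 608.3) / 1.307e+04

V ≈ 6.47 L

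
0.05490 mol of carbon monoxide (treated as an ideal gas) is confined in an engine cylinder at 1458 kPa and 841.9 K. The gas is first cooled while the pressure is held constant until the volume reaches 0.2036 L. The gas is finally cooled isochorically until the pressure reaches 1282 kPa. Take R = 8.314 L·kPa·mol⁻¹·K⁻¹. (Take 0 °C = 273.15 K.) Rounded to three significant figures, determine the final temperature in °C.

T₃ ≈ 299 °C

From PV = nRT: V₁ = nRT₁/P₁ = 0.2636 L.
Isobaric, so V/T is constant: P₂ = P₁; T₂ = T₁·(V₂/V₁) = 650.4 K.
V constant ⇒ P ∝ T: V₃ = V₂; T₃ = T₂·(P₃/P₂) = 571.9 K.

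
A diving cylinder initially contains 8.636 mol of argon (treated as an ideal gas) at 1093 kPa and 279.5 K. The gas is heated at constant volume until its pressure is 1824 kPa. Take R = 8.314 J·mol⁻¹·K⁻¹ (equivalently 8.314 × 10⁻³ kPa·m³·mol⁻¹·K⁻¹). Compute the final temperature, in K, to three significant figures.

T₂ ≈ 466 K

From PV = nRT: V₁ = nRT₁/P₁ = 0.01836 m³.
Isochoric, so P/T is constant: V₂ = V₁; T₂ = T₁·(P₂/P₁) = 466.4 K.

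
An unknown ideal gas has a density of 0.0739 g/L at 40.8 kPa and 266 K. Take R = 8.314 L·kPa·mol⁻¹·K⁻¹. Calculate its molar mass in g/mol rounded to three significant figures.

ρ = PM/(RT) ⇒ M = ρRT/P = (0.0739 × 8.314 × 266.0) / 40.8

M ≈ 4.01 g/mol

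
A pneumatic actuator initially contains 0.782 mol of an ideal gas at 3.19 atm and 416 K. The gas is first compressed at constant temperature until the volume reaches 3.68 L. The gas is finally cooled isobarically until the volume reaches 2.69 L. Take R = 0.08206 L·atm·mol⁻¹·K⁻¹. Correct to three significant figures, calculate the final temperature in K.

T₃ ≈ 304 K

From PV = nRT: V₁ = nRT₁/P₁ = 8.368 L.
Isothermal, so P V is constant: T₂ = T₁; P₂ = P₁·(V₁/V₂) = 7.254 atm.
P constant ⇒ V ∝ T: P₃ = P₂; T₃ = T₂·(V₃/V₂) = 304.1 K.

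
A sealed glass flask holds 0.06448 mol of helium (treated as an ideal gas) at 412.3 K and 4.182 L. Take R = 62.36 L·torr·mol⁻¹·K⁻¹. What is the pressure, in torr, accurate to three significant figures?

PV = nRT ⇒ P = nRT/V = (0.06448 × 62.36 × 412.3) / 4.182

P ≈ 396 torr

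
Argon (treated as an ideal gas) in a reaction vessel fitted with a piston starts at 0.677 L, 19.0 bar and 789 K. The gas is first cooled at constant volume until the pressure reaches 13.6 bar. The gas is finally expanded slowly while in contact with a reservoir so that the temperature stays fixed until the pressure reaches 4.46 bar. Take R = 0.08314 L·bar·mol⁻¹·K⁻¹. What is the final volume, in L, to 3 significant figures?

V₃ ≈ 2.06 L

V constant ⇒ P ∝ T: V₂ = V₁; T₂ = T₁·(P₂/P₁) = 564.8 K.
T constant ⇒ Boyle's law P V = const: T₃ = T₂; V₃ = V₂·(P₂/P₃) = 2.064 L.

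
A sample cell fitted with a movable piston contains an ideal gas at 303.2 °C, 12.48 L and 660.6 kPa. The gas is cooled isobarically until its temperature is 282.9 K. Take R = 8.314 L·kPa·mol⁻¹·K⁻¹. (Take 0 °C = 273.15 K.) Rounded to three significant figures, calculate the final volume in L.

V₂ ≈ 6.13 L

Convert: T₁ = 576.3 K.
P constant ⇒ V ∝ T: P₂ = P₁; V₂ = V₁·(T₂/T₁) = 6.126 L.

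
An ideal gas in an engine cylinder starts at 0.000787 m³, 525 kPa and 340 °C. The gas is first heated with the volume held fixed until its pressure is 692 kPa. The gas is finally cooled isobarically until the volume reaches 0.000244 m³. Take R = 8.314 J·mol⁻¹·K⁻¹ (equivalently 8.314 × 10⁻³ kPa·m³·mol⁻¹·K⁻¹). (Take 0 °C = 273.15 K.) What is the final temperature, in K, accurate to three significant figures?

T₃ ≈ 251 K

Convert: T₁ = 613.1 K.
Isochoric, so P/T is constant: V₂ = V₁; T₂ = T₁·(P₂/P₁) = 808.2 K.
P constant ⇒ V ∝ T: P₃ = P₂; T₃ = T₂·(V₃/V₂) = 250.6 K.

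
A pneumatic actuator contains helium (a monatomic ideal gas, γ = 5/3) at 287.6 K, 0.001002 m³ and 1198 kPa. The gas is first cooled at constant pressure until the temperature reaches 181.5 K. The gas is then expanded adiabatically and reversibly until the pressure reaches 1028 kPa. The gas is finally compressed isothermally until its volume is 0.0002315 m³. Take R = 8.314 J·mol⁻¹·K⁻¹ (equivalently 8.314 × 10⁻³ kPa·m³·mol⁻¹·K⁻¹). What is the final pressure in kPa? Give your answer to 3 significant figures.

P₄ ≈ 3.08e+03 kPa

P constant ⇒ V ∝ T: P₂ = P₁; V₂ = V₁·(T₂/T₁) = 0.0006323 m³.
Adiabatic (γ = 5/3), T V^(γ−1) and P V^γ constant: T₃ = T₂·(P₃/P₂)^((γ−1)/γ) = 170.7 K; V₃ = V₂·(P₂/P₃)^(1/γ) = 0.0006932 m³.
Isothermal, so P V is constant: T₄ = T₃; P₄ = P₃·(V₃/V₄) = 3078 kPa.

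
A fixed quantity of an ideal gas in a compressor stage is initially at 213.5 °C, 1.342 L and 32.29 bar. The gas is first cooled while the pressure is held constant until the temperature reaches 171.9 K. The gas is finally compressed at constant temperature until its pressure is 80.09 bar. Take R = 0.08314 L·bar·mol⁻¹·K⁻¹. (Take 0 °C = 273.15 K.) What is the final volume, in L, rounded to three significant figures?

Convert: T₁ = 486.6 K.
P constant ⇒ V ∝ T: P₂ = P₁; V₂ = V₁·(T₂/T₁) = 0.4740 L.
T constant ⇒ Boyle's law P V = const: T₃ = T₂; V₃ = V₂·(P₂/P₃) = 0.1911 L.

V₃ ≈ 0.191 L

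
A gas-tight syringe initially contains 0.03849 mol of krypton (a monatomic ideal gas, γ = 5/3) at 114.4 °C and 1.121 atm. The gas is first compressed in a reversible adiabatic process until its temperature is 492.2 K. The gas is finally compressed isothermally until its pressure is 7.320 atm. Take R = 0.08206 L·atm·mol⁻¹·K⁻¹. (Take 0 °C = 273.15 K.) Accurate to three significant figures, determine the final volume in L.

Convert: T₁ = 387.5 K.
From PV = nRT: V₁ = nRT₁/P₁ = 1.092 L.
Adiabatic (γ = 5/3), T V^(γ−1) and P V^γ constant: P₂ = P₁·(T₂/T₁)^(γ/(γ−1)) = 2.038 atm; V₂ = V₁·(T₁/T₂)^(1/(γ−1)) = 0.7629 L.
T constant ⇒ Boyle's law P V = const: T₃ = T₂; V₃ = V₂·(P₂/P₃) = 0.2124 L.

V₃ ≈ 0.212 L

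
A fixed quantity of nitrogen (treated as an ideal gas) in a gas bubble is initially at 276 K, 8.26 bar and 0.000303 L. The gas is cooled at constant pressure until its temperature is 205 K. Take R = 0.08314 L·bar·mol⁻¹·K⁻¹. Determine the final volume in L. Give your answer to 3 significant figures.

V₂ ≈ 0.000225 L

Isobaric, so V/T is constant: P₂ = P₁; V₂ = V₁·(T₂/T₁) = 0.0002251 L.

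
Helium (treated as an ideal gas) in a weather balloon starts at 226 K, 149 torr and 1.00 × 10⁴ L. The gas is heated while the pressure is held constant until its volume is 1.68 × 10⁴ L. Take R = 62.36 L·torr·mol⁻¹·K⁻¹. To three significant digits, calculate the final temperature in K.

T₂ ≈ 380 K

P constant ⇒ V ∝ T: P₂ = P₁; T₂ = T₁·(V₂/V₁) = 379.7 K.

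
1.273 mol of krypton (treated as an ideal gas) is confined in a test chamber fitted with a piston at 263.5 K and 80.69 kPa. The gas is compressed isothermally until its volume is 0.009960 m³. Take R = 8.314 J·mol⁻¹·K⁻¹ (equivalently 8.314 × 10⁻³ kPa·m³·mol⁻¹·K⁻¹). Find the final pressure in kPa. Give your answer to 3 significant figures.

P₂ ≈ 280 kPa

From PV = nRT: V₁ = nRT₁/P₁ = 0.03456 m³.
Isothermal, so P V is constant: T₂ = T₁; P₂ = P₁·(V₁/V₂) = 280.0 kPa.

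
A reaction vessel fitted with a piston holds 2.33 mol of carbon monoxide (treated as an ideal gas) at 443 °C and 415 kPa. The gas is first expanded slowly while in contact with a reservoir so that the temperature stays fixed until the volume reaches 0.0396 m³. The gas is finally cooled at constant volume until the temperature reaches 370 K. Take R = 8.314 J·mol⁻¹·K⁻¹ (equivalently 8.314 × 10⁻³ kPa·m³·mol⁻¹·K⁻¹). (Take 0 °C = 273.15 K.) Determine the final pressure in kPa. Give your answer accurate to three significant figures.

P₃ ≈ 181 kPa

Convert: T₁ = 716.1 K.
From PV = nRT: V₁ = nRT₁/P₁ = 0.03343 m³.
Isothermal, so P V is constant: T₂ = T₁; P₂ = P₁·(V₁/V₂) = 350.3 kPa.
Isochoric, so P/T is constant: V₃ = V₂; P₃ = P₂·(T₃/T₂) = 181.0 kPa.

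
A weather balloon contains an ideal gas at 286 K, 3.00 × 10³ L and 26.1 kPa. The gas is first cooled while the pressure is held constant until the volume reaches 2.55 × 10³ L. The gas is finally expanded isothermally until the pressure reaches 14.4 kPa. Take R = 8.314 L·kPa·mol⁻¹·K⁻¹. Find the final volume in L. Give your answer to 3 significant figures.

V₃ ≈ 4.62e+03 L

Isobaric, so V/T is constant: P₂ = P₁; T₂ = T₁·(V₂/V₁) = 243.1 K.
Isothermal, so P V is constant: T₃ = T₂; V₃ = V₂·(P₂/P₃) = 4622 L.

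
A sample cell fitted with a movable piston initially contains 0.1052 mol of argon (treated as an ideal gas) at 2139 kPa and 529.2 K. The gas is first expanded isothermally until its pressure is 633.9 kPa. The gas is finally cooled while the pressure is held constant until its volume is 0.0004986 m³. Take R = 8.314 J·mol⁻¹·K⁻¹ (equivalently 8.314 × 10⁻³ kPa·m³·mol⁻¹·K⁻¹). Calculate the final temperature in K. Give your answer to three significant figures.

T₃ ≈ 361 K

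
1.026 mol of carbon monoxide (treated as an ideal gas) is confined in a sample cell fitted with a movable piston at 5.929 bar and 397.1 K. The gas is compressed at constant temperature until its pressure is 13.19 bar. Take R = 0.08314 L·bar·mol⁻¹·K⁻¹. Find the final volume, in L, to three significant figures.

V₂ ≈ 2.57 L

From PV = nRT: V₁ = nRT₁/P₁ = 5.713 L.
Isothermal, so P V is constant: T₂ = T₁; V₂ = V₁·(P₁/P₂) = 2.568 L.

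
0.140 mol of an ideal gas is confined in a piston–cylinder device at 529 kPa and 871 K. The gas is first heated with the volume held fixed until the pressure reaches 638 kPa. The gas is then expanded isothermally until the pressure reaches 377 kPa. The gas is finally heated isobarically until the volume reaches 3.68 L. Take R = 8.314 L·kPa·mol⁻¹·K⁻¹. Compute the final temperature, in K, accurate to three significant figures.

T₄ ≈ 1.19e+03 K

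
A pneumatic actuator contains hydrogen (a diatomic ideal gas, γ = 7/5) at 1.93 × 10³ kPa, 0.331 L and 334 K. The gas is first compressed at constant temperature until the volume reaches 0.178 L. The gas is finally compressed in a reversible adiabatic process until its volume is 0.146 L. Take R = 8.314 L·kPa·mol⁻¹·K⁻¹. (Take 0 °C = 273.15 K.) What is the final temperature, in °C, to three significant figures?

T₃ ≈ 88.4 °C

T constant ⇒ Boyle's law P V = const: T₂ = T₁; P₂ = P₁·(V₁/V₂) = 3589 kPa.
Adiabatic (γ = 7/5), T V^(γ−1) and P V^γ constant: T₃ = T₂·(V₂/V₃)^(γ−1) = 361.6 K; P₃ = P₂·(V₂/V₃)^γ = 4737 kPa.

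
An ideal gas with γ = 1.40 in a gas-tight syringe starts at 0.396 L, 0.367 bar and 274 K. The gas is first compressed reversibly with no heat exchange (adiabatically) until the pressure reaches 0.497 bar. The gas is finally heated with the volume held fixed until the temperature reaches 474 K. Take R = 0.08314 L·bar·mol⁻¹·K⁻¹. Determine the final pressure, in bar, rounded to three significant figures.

Adiabatic (γ = 1.40), T V^(γ−1) and P V^γ constant: T₂ = T₁·(P₂/P₁)^((γ−1)/γ) = 298.8 K; V₂ = V₁·(P₁/P₂)^(1/γ) = 0.3189 L.
V constant ⇒ P ∝ T: V₃ = V₂; P₃ = P₂·(T₃/T₂) = 0.7884 bar.

P₃ ≈ 0.788 bar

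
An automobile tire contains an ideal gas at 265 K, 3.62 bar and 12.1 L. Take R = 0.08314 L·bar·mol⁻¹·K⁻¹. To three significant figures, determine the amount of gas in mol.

n ≈ 1.99 mol

PV = nRT ⇒ n = PV/(RT) = (3.62 × 12.1) / (0.08314 × 265)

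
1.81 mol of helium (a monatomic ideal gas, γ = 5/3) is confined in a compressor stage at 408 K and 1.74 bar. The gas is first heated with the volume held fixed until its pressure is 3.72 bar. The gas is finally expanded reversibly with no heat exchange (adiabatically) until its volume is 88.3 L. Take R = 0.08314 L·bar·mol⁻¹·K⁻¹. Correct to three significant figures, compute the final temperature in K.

T₃ ≈ 473 K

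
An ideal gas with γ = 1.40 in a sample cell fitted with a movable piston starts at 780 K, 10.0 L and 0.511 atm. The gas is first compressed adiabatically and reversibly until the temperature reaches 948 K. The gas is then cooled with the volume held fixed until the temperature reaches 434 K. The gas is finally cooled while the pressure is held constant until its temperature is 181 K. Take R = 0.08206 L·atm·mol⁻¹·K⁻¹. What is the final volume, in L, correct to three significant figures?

Reversible adiabatic, γ = 1.40: P₂ = P₁·(T₂/T₁)^(γ/(γ−1)) = 1.011 atm; V₂ = V₁·(T₁/T₂)^(1/(γ−1)) = 6.141 L.
Isochoric, so P/T is constant: V₃ = V₂; P₃ = P₂·(T₃/T₂) = 0.4630 atm.
Isobaric, so V/T is constant: P₄ = P₃; V₄ = V₃·(T₄/T₃) = 2.561 L.

V₄ ≈ 2.56 L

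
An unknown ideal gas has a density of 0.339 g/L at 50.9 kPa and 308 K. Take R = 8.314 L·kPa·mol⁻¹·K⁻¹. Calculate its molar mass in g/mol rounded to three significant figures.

M ≈ 17.1 g/mol

ρ = PM/(RT) ⇒ M = ρRT/P = (0.339 × 8.314 × 308.0) / 50.9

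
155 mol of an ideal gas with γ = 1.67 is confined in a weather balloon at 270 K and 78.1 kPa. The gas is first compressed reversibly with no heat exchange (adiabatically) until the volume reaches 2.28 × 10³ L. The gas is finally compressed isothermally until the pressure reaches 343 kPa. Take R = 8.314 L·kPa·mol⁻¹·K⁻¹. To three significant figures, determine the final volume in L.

From PV = nRT: V₁ = nRT₁/P₁ = 4455 L.
Adiabatic (γ = 1.67), T V^(γ−1) and P V^γ constant: T₂ = T₁·(V₁/V₂)^(γ−1) = 422.9 K; P₂ = P₁·(V₁/V₂)^γ = 239.0 kPa.
T constant ⇒ Boyle's law P V = const: T₃ = T₂; V₃ = V₂·(P₂/P₃) = 1589 L.

V₃ ≈ 1.59e+03 L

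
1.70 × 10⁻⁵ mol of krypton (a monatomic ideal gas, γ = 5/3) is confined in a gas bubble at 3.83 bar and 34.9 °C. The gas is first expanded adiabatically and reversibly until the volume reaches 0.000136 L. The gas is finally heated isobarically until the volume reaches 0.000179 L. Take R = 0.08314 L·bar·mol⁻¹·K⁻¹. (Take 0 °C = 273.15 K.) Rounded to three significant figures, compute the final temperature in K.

T₃ ≈ 360 K

Convert: T₁ = 308.0 K.
From PV = nRT: V₁ = nRT₁/P₁ = 0.0001137 L.
Reversible adiabatic, γ = 5/3: T₂ = T₁·(V₁/V₂)^(γ−1) = 273.3 K; P₂ = P₁·(V₁/V₂)^γ = 2.841 bar.
Isobaric, so V/T is constant: P₃ = P₂; T₃ = T₂·(V₃/V₂) = 359.8 K.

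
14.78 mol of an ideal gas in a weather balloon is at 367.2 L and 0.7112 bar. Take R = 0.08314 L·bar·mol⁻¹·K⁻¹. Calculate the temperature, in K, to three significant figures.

PV = nRT ⇒ T = PV/(nR) = (0.7112 × 367.2) / (14.78 × 0.08314)

T ≈ 213 K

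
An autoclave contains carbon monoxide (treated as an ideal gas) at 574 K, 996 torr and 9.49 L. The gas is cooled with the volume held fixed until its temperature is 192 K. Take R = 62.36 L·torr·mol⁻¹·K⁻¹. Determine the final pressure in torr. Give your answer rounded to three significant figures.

P₂ ≈ 333 torr

V constant ⇒ P ∝ T: V₂ = V₁; P₂ = P₁·(T₂/T₁) = 333.2 torr.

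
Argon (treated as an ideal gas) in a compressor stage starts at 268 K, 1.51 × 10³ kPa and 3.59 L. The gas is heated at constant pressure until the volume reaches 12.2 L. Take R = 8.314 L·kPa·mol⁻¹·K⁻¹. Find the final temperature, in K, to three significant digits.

Isobaric, so V/T is constant: P₂ = P₁; T₂ = T₁·(V₂/V₁) = 910.8 K.

T₂ ≈ 911 K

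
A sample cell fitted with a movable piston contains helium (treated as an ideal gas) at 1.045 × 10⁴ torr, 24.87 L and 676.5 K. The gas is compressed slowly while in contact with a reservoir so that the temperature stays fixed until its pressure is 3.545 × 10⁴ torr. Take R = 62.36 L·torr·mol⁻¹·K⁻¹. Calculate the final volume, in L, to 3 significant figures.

T constant ⇒ Boyle's law P V = const: T₂ = T₁; V₂ = V₁·(P₁/P₂) = 7.331 L.

V₂ ≈ 7.33 L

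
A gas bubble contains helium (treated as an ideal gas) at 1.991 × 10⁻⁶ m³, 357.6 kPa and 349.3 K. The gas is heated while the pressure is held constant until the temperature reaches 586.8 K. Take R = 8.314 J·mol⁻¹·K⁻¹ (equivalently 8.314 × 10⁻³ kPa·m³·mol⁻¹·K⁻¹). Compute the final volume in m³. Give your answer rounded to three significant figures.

P constant ⇒ V ∝ T: P₂ = P₁; V₂ = V₁·(T₂/T₁) = 3.345e-06 m³.

V₂ ≈ 3.34e-06 m³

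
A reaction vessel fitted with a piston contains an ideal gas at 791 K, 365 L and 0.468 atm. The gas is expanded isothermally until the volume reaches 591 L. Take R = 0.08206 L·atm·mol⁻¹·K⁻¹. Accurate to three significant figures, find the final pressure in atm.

P₂ ≈ 0.289 atm

Isothermal, so P V is constant: T₂ = T₁; P₂ = P₁·(V₁/V₂) = 0.2890 atm.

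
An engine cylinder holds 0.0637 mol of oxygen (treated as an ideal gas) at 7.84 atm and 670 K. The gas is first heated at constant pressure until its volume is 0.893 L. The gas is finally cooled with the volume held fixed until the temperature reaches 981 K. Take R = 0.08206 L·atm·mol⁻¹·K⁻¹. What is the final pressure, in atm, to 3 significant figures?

From PV = nRT: V₁ = nRT₁/P₁ = 0.4467 L.
Isobaric, so V/T is constant: P₂ = P₁; T₂ = T₁·(V₂/V₁) = 1339 K.
V constant ⇒ P ∝ T: V₃ = V₂; P₃ = P₂·(T₃/T₂) = 5.742 atm.

P₃ ≈ 5.74 atm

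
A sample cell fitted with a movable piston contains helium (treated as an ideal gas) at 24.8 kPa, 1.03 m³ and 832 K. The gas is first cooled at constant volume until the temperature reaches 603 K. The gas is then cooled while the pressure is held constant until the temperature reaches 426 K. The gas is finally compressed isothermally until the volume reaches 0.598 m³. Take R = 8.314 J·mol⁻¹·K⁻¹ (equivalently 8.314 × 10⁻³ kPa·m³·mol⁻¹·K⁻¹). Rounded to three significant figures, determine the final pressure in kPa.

Isochoric, so P/T is constant: V₂ = V₁; P₂ = P₁·(T₂/T₁) = 17.97 kPa.
P constant ⇒ V ∝ T: P₃ = P₂; V₃ = V₂·(T₃/T₂) = 0.7277 m³.
Isothermal, so P V is constant: T₄ = T₃; P₄ = P₃·(V₃/V₄) = 21.87 kPa.

P₄ ≈ 21.9 kPa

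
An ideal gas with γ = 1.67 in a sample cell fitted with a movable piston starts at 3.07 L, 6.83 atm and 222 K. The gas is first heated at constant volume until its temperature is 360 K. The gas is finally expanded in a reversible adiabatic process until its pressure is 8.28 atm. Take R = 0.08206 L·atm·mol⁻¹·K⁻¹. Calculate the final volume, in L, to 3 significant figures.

V₃ ≈ 3.65 L

Isochoric, so P/T is constant: V₂ = V₁; P₂ = P₁·(T₂/T₁) = 11.08 atm.
Adiabatic (γ = 1.67), T V^(γ−1) and P V^γ constant: T₃ = T₂·(P₃/P₂)^((γ−1)/γ) = 320.3 K; V₃ = V₂·(P₂/P₃)^(1/γ) = 3.654 L.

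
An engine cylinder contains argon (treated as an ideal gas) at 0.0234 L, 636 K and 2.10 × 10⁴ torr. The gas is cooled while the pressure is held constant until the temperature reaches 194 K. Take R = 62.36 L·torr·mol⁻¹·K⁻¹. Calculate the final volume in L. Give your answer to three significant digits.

V₂ ≈ 0.00714 L

Isobaric, so V/T is constant: P₂ = P₁; V₂ = V₁·(T₂/T₁) = 0.007138 L.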